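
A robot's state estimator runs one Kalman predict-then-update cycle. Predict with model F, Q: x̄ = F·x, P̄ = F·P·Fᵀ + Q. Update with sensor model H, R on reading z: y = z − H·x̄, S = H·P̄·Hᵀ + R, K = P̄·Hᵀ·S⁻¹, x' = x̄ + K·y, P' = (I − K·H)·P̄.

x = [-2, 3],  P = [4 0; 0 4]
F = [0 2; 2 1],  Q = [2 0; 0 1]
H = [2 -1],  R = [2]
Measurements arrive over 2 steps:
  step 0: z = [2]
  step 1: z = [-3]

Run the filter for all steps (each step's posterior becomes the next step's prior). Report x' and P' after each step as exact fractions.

step 0: x̄ = F·x = [6, -1]
step 0: P̄ = F·P·Fᵀ + Q = [18 8; 8 21]
step 0: y = z − H·x̄ = [-11]
step 0: S = H·P̄·Hᵀ + R = [63]
step 0: K = P̄·Hᵀ·S⁻¹ = [4/9; -5/63]
step 0: x' = x̄ + K·y = [10/9, -8/63]
step 0: P' = (I − K·H)·P̄ = [50/9 92/9; 92/9 1298/63]
step 1: x̄ = F·x = [-16/63, 44/21]
step 1: P̄ = F·P·Fᵀ + Q = [5318/63 1724/21; 1724/21 593/7]
step 1: y = z − H·x̄ = [-25/63]
step 1: S = H·P̄·Hᵀ + R = [6047/63]
step 1: K = P̄·Hᵀ·S⁻¹ = [5464/6047; 5007/6047]
step 1: x' = x̄ + K·y = [-3704/6047, 10683/6047]
step 1: P' = (I − K·H)·P̄ = [36550/6047 62172/6047; 62172/6047 114330/6047]

step 0: x' = [10/9, -8/63], P' = [50/9 92/9; 92/9 1298/63]
step 1: x' = [-3704/6047, 10683/6047], P' = [36550/6047 62172/6047; 62172/6047 114330/6047]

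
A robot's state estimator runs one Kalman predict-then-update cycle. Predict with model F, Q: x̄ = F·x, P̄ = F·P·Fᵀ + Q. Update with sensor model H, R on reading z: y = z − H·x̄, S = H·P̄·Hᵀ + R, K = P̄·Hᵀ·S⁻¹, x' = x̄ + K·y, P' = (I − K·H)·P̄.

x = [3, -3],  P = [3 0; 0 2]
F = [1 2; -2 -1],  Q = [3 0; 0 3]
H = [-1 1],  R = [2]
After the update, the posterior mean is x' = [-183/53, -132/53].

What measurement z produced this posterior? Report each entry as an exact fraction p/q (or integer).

x̄ = F·x = [-3, -3]
P̄ = F·P·Fᵀ + Q = [14 -10; -10 17]
S = H·P̄·Hᵀ + R = [53]
K = P̄·Hᵀ·S⁻¹ = [-24/53; 27/53]
x' − x̄ = [-24/53, 27/53] = K·y
y = (KᵀK)⁻¹·Kᵀ·(x' − x̄) = [1]
z = y + H·x̄ = [1] + [0] = [1]

z = [1]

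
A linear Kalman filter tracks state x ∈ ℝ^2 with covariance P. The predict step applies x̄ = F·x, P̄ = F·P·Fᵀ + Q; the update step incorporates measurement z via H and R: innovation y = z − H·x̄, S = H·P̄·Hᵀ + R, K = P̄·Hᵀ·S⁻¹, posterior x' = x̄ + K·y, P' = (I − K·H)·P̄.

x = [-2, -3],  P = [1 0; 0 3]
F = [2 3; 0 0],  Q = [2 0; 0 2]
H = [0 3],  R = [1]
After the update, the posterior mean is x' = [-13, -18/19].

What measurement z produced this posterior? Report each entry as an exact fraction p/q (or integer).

x̄ = F·x = [-13, 0]
P̄ = F·P·Fᵀ + Q = [33 0; 0 2]
S = H·P̄·Hᵀ + R = [19]
K = P̄·Hᵀ·S⁻¹ = [0; 6/19]
x' − x̄ = [0, -18/19] = K·y
y = (KᵀK)⁻¹·Kᵀ·(x' − x̄) = [-3]
z = y + H·x̄ = [-3] + [0] = [-3]

z = [-3]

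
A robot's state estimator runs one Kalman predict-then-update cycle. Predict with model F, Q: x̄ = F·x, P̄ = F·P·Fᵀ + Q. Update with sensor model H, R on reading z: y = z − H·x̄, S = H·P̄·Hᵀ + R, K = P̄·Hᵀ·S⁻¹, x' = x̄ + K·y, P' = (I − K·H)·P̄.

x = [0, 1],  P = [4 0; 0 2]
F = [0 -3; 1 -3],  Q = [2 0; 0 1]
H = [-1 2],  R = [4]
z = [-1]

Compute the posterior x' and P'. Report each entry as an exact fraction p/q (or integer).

x̄ = F·x = [-3, -3]
P̄ = F·P·Fᵀ + Q = [20 18; 18 23]
y = z − H·x̄ = [2]
S = H·P̄·Hᵀ + R = [44]
K = P̄·Hᵀ·S⁻¹ = [4/11; 7/11]
x' = x̄ + K·y = [-25/11, -19/11]
P' = (I − K·H)·P̄ = [156/11 86/11; 86/11 57/11]

x' = [-25/11, -19/11]
P' = [156/11 86/11; 86/11 57/11]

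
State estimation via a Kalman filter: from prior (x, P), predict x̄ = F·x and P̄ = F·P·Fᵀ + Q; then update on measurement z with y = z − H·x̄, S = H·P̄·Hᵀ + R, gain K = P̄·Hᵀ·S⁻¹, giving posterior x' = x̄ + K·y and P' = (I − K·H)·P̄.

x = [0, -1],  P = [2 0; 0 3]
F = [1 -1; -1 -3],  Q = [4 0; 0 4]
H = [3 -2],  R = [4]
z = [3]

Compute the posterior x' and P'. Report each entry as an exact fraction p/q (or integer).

x' = [211/133, 129/133]
P' = [1028/133 1516/133; 1516/133 2364/133]

x̄ = F·x = [1, 3]
P̄ = F·P·Fᵀ + Q = [9 7; 7 33]
y = z − H·x̄ = [6]
S = H·P̄·Hᵀ + R = [133]
K = P̄·Hᵀ·S⁻¹ = [13/133; -45/133]
x' = x̄ + K·y = [211/133, 129/133]
P' = (I − K·H)·P̄ = [1028/133 1516/133; 1516/133 2364/133]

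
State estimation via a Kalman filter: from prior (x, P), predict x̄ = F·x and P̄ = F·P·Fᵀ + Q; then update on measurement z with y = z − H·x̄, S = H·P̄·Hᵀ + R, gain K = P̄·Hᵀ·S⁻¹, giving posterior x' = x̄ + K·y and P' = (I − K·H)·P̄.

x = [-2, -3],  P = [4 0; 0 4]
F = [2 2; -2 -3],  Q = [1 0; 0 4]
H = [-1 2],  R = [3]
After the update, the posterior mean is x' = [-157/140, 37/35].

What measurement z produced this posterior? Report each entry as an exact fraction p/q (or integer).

x̄ = F·x = [-10, 13]
P̄ = F·P·Fᵀ + Q = [33 -40; -40 56]
S = H·P̄·Hᵀ + R = [420]
K = P̄·Hᵀ·S⁻¹ = [-113/420; 38/105]
x' − x̄ = [1243/140, -418/35] = K·y
y = (KᵀK)⁻¹·Kᵀ·(x' − x̄) = [-33]
z = y + H·x̄ = [-33] + [36] = [3]

z = [3]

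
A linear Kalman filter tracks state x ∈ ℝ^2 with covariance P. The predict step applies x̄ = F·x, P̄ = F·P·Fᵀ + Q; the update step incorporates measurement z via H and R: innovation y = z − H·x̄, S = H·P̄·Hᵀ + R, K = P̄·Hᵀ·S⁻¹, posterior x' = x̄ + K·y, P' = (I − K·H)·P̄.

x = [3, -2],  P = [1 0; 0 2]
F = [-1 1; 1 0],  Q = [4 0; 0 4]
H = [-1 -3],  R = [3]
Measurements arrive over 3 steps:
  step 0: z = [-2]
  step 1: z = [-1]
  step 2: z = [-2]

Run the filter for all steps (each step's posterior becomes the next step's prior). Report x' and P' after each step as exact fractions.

step 0: x̄ = F·x = [-5, 3]
step 0: P̄ = F·P·Fᵀ + Q = [7 -1; -1 5]
step 0: y = z − H·x̄ = [2]
step 0: S = H·P̄·Hᵀ + R = [49]
step 0: K = P̄·Hᵀ·S⁻¹ = [-4/49; -2/7]
step 0: x' = x̄ + K·y = [-253/49, 17/7]
step 0: P' = (I − K·H)·P̄ = [327/49 -15/7; -15/7 1]
step 1: x̄ = F·x = [372/49, -253/49]
step 1: P̄ = F·P·Fᵀ + Q = [782/49 -432/49; -432/49 523/49]
step 1: y = z − H·x̄ = [-436/49]
step 1: S = H·P̄·Hᵀ + R = [3044/49]
step 1: K = P̄·Hᵀ·S⁻¹ = [257/1522; -1137/3044]
step 1: x' = x̄ + K·y = [4634/761, -1400/761]
step 1: P' = (I − K·H)·P̄ = [10797/761 -7455/1522; -7455/1522 6107/3044]
step 2: x̄ = F·x = [-6034/761, 4634/761]
step 2: P̄ = F·P·Fᵀ + Q = [91291/3044 -29049/1522; -29049/1522 13841/761]
step 2: y = z − H·x̄ = [6346/761]
step 2: S = H·P̄·Hᵀ + R = [250111/3044]
step 2: K = P̄·Hᵀ·S⁻¹ = [83003/250111; -107994/250111]
step 2: x' = x̄ + K·y = [-1290976/250111, 622450/250111]
step 2: P' = (I − K·H)·P̄ = [5237643/250111 -1828884/250111; -1828884/250111 717622/250111]

step 0: x' = [-253/49, 17/7], P' = [327/49 -15/7; -15/7 1]
step 1: x' = [4634/761, -1400/761], P' = [10797/761 -7455/1522; -7455/1522 6107/3044]
step 2: x' = [-1290976/250111, 622450/250111], P' = [5237643/250111 -1828884/250111; -1828884/250111 717622/250111]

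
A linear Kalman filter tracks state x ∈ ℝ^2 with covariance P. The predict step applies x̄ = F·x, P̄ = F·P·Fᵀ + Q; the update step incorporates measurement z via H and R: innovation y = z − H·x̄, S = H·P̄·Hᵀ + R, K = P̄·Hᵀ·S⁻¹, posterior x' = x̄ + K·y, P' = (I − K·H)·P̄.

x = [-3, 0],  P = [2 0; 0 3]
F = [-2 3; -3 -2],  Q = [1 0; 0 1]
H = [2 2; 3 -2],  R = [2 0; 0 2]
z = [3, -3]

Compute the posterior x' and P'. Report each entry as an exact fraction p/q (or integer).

x' = [1236/27371, 43284/27371]
P' = [4356/27371 1074/27371; 1074/27371 7051/27371]

x̄ = F·x = [6, 9]
P̄ = F·P·Fᵀ + Q = [36 -6; -6 31]
y = z − H·x̄ = [-27, -3]
S = H·P̄·Hᵀ + R = [222 80; 80 522]
K = P̄·Hᵀ·S⁻¹ = [5430/27371 5460/27371; 8125/27371 -5440/27371]
x' = x̄ + K·y = [1236/27371, 43284/27371]
P' = (I − K·H)·P̄ = [4356/27371 1074/27371; 1074/27371 7051/27371]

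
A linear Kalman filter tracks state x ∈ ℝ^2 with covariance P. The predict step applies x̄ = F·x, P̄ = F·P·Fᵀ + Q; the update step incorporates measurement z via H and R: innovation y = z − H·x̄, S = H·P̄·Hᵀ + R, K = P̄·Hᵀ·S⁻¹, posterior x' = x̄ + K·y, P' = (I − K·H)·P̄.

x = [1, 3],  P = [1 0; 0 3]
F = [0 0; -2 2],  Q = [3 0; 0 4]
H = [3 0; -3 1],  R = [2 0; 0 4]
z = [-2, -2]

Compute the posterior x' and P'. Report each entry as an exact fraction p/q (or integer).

x' = [-54/125, -52/25]
P' = [24/125 12/25; 12/25 68/15]

x̄ = F·x = [0, 4]
P̄ = F·P·Fᵀ + Q = [3 0; 0 20]
y = z − H·x̄ = [-2, -6]
S = H·P̄·Hᵀ + R = [29 -27; -27 51]
K = P̄·Hᵀ·S⁻¹ = [36/125 -3/125; 18/25 58/75]
x' = x̄ + K·y = [-54/125, -52/25]
P' = (I − K·H)·P̄ = [24/125 12/25; 12/25 68/15]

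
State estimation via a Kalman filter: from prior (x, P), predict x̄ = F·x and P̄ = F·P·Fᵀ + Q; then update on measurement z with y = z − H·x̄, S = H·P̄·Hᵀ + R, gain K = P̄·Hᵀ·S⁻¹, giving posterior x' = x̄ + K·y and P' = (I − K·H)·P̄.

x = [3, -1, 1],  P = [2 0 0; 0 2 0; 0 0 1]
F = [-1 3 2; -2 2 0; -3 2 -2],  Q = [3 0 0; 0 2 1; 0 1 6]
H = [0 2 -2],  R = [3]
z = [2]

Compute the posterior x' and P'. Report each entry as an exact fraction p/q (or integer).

x̄ = F·x = [-4, -8, -13]
P̄ = F·P·Fᵀ + Q = [27 16 14; 16 18 21; 14 21 36]
y = z − H·x̄ = [-8]
S = H·P̄·Hᵀ + R = [51]
K = P̄·Hᵀ·S⁻¹ = [4/51; -2/17; -10/17]
x' = x̄ + K·y = [-236/51, -120/17, -141/17]
P' = (I − K·H)·P̄ = [1361/51 280/17 278/17; 280/17 294/17 297/17; 278/17 297/17 312/17]

x' = [-236/51, -120/17, -141/17]
P' = [1361/51 280/17 278/17; 280/17 294/17 297/17; 278/17 297/17 312/17]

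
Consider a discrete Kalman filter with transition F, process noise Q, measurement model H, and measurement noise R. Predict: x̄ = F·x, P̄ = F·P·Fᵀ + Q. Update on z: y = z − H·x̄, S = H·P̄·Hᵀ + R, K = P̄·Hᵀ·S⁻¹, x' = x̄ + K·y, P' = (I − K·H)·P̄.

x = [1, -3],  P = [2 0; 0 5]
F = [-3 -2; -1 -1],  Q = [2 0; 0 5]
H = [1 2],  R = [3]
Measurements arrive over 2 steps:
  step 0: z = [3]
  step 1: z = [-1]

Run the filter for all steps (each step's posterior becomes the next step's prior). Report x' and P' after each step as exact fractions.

step 0: x' = [177/155, 30/31], P' = [1016/155 -80/31; -80/31 52/31]
step 1: x' = [-17707/17435, -169/1585], P' = [137458/17435 -5044/1585; -5044/1585 3077/1585]

step 0: x̄ = F·x = [3, 2]
step 0: P̄ = F·P·Fᵀ + Q = [40 16; 16 12]
step 0: y = z − H·x̄ = [-4]
step 0: S = H·P̄·Hᵀ + R = [155]
step 0: K = P̄·Hᵀ·S⁻¹ = [72/155; 8/31]
step 0: x' = x̄ + K·y = [177/155, 30/31]
step 0: P' = (I − K·H)·P̄ = [1016/155 -80/31; -80/31 52/31]
step 1: x̄ = F·x = [-831/155, -327/155]
step 1: P̄ = F·P·Fᵀ + Q = [5694/155 1568/155; 1568/155 1251/155]
step 1: y = z − H·x̄ = [266/31]
step 1: S = H·P̄·Hᵀ + R = [3487/31]
step 1: K = P̄·Hᵀ·S⁻¹ = [1766/3487; 74/317]
step 1: x' = x̄ + K·y = [-17707/17435, -169/1585]
step 1: P' = (I − K·H)·P̄ = [137458/17435 -5044/1585; -5044/1585 3077/1585]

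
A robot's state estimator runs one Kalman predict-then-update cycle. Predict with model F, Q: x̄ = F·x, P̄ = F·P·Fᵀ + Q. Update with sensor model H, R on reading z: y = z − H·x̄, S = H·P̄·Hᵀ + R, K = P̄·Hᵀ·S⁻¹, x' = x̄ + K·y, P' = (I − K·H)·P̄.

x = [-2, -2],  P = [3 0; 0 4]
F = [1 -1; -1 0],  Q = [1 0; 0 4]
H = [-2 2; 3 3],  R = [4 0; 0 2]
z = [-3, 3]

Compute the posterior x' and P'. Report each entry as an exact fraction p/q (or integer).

x̄ = F·x = [0, 2]
P̄ = F·P·Fᵀ + Q = [8 -3; -3 7]
y = z − H·x̄ = [-7, -3]
S = H·P̄·Hᵀ + R = [88 -6; -6 83]
K = P̄·Hᵀ·S⁻¹ = [-434/1817 297/1817; 433/1817 294/1817]
x' = x̄ + K·y = [2147/1817, -279/1817]
P' = (I − K·H)·P̄ = [533/1817 -335/1817; -335/1817 531/1817]

x' = [2147/1817, -279/1817]
P' = [533/1817 -335/1817; -335/1817 531/1817]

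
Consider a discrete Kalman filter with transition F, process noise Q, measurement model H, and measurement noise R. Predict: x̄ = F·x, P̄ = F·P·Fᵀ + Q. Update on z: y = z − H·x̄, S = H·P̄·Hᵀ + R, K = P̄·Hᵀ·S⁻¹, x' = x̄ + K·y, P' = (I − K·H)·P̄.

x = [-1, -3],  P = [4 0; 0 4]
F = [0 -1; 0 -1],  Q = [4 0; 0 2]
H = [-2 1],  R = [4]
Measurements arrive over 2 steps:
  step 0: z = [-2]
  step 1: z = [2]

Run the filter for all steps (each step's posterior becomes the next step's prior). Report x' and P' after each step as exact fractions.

step 0: x̄ = F·x = [3, 3]
step 0: P̄ = F·P·Fᵀ + Q = [8 4; 4 6]
step 0: y = z − H·x̄ = [1]
step 0: S = H·P̄·Hᵀ + R = [26]
step 0: K = P̄·Hᵀ·S⁻¹ = [-6/13; -1/13]
step 0: x' = x̄ + K·y = [33/13, 38/13]
step 0: P' = (I − K·H)·P̄ = [32/13 40/13; 40/13 76/13]
step 1: x̄ = F·x = [-38/13, -38/13]
step 1: P̄ = F·P·Fᵀ + Q = [128/13 76/13; 76/13 102/13]
step 1: y = z − H·x̄ = [-12/13]
step 1: S = H·P̄·Hᵀ + R = [362/13]
step 1: K = P̄·Hᵀ·S⁻¹ = [-90/181; -25/181]
step 1: x' = x̄ + K·y = [-446/181, -506/181]
step 1: P' = (I − K·H)·P̄ = [536/181 712/181; 712/181 1324/181]

step 0: x' = [33/13, 38/13], P' = [32/13 40/13; 40/13 76/13]
step 1: x' = [-446/181, -506/181], P' = [536/181 712/181; 712/181 1324/181]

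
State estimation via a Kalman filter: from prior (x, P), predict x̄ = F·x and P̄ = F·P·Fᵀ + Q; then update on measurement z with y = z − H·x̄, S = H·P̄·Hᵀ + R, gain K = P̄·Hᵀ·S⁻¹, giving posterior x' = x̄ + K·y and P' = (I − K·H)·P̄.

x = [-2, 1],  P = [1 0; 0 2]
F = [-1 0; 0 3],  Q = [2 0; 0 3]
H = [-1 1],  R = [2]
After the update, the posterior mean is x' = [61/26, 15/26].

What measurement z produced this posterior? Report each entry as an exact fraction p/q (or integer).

x̄ = F·x = [2, 3]
P̄ = F·P·Fᵀ + Q = [3 0; 0 21]
S = H·P̄·Hᵀ + R = [26]
K = P̄·Hᵀ·S⁻¹ = [-3/26; 21/26]
x' − x̄ = [9/26, -63/26] = K·y
y = (KᵀK)⁻¹·Kᵀ·(x' − x̄) = [-3]
z = y + H·x̄ = [-3] + [1] = [-2]

z = [-2]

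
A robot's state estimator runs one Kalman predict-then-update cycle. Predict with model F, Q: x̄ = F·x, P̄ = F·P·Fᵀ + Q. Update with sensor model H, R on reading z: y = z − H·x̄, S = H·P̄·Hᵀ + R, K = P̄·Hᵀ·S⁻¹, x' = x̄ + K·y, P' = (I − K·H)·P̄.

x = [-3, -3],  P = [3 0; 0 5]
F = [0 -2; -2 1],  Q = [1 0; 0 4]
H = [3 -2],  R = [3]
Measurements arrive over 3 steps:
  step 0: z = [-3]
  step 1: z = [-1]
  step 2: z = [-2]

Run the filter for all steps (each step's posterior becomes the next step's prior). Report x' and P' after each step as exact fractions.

step 0: x̄ = F·x = [6, 3]
step 0: P̄ = F·P·Fᵀ + Q = [21 -10; -10 21]
step 0: y = z − H·x̄ = [-15]
step 0: S = H·P̄·Hᵀ + R = [396]
step 0: K = P̄·Hᵀ·S⁻¹ = [83/396; -2/11]
step 0: x' = x̄ + K·y = [377/132, 63/11]
step 0: P' = (I − K·H)·P̄ = [1427/396 56/11; 56/11 87/11]
step 1: x̄ = F·x = [-126/11, 1/66]
step 1: P̄ = F·P·Fᵀ + Q = [359/11 50/11; 50/11 590/99]
step 1: y = z − H·x̄ = [1102/33]
step 1: S = H·P̄·Hᵀ + R = [26336/99]
step 1: K = P̄·Hᵀ·S⁻¹ = [8793/26336; 85/13168]
step 1: x' = x̄ + K·y = [-4017/13168, 1519/6584]
step 1: P' = (I − K·H)·P̄ = [78533/26336 52305/13168; 52305/13168 39165/6584]
step 2: x̄ = F·x = [-1519/3292, 692/823]
step 2: P̄ = F·P·Fᵀ + Q = [40811/1646 3285/823; 3285/823 4928/823]
step 2: y = z − H·x̄ = [3509/3292]
step 2: S = H·P̄·Hᵀ + R = [332821/1646]
step 2: K = P̄·Hᵀ·S⁻¹ = [109293/332821; -2/332821]
step 2: x' = x̄ + K·y = [-74147/665642, 559685/665642]
step 2: P' = (I − K·H)·P̄ = [995017/332821 1328586/332821; 1328586/332821 1992882/332821]

step 0: x' = [377/132, 63/11], P' = [1427/396 56/11; 56/11 87/11]
step 1: x' = [-4017/13168, 1519/6584], P' = [78533/26336 52305/13168; 52305/13168 39165/6584]
step 2: x' = [-74147/665642, 559685/665642], P' = [995017/332821 1328586/332821; 1328586/332821 1992882/332821]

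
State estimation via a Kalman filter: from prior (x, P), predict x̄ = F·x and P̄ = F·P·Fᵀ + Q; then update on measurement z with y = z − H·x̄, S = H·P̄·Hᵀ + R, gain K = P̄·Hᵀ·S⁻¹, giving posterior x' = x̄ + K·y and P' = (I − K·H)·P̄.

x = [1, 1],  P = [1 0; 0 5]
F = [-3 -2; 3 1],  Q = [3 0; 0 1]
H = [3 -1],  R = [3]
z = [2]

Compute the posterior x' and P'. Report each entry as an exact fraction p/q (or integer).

x̄ = F·x = [-5, 4]
P̄ = F·P·Fᵀ + Q = [32 -19; -19 15]
y = z − H·x̄ = [21]
S = H·P̄·Hᵀ + R = [420]
K = P̄·Hᵀ·S⁻¹ = [23/84; -6/35]
x' = x̄ + K·y = [3/4, 2/5]
P' = (I − K·H)·P̄ = [43/84 5/7; 5/7 93/35]

x' = [3/4, 2/5]
P' = [43/84 5/7; 5/7 93/35]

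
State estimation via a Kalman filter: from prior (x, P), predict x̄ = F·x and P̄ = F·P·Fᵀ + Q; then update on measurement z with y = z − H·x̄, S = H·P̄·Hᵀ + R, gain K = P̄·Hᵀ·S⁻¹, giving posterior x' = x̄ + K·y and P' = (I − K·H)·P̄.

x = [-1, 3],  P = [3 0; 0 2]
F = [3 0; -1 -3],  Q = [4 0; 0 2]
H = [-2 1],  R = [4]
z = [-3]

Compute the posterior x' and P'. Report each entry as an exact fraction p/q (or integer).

x̄ = F·x = [-3, -8]
P̄ = F·P·Fᵀ + Q = [31 -9; -9 23]
y = z − H·x̄ = [-1]
S = H·P̄·Hᵀ + R = [187]
K = P̄·Hᵀ·S⁻¹ = [-71/187; 41/187]
x' = x̄ + K·y = [-490/187, -1537/187]
P' = (I − K·H)·P̄ = [756/187 1228/187; 1228/187 2620/187]

x' = [-490/187, -1537/187]
P' = [756/187 1228/187; 1228/187 2620/187]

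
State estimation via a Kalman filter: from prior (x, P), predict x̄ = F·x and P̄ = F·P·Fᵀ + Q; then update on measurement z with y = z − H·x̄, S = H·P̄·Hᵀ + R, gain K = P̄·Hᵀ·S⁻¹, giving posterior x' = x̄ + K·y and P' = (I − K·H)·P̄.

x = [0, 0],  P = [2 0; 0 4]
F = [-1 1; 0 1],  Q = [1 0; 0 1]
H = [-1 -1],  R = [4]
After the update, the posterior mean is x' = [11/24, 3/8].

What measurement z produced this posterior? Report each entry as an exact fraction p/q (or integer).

z = [-1]

x̄ = F·x = [0, 0]
P̄ = F·P·Fᵀ + Q = [7 4; 4 5]
S = H·P̄·Hᵀ + R = [24]
K = P̄·Hᵀ·S⁻¹ = [-11/24; -3/8]
x' − x̄ = [11/24, 3/8] = K·y
y = (KᵀK)⁻¹·Kᵀ·(x' − x̄) = [-1]
z = y + H·x̄ = [-1] + [0] = [-1]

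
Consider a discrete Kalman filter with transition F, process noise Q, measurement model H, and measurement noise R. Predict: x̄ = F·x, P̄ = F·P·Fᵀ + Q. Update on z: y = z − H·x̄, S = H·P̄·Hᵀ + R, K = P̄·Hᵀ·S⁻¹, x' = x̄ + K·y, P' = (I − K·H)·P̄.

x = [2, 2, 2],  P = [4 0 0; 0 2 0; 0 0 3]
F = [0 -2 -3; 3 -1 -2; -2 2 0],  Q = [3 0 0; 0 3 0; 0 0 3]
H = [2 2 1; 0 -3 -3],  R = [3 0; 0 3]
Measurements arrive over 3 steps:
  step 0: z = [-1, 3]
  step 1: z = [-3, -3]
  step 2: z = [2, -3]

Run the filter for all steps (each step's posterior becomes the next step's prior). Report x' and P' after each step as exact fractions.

step 0: x' = [-31232/13311, 55721/13311, -22381/4437], P' = [64034/13311 -110582/13311 35974/4437; -110582/13311 229301/13311 -76015/4437; 35974/4437 -76015/4437 25676/1479]
step 1: x' = [29344642/194559359, -690554753/194559359, 867405503/194559359], P' = [481866231/194559359 -805112079/194559359 801336819/194559359; -805112079/194559359 1882175220/194559359 -1930075320/194559359; 801336819/194559359 -1930075320/194559359 2041207755/194559359]
step 2: x' = [676214379571/563380288553, -1167973008977/563380288553, 1766889177690/563380288553], P' = [1276602748242/563380288553 -2042755515561/563380288553 2019097876251/563380288553; -2042755515561/563380288553 4751618218158/563380288553 -4859571568350/563380288553; 2019097876251/563380288553 -4859571568350/563380288553 5149203588627/563380288553]

step 0: x̄ = F·x = [-10, 0, 0]
step 0: P̄ = F·P·Fᵀ + Q = [38 22 -8; 22 53 -28; -8 -28 27]
step 0: y = z − H·x̄ = [19, 3]
step 0: S = H·P̄·Hᵀ + R = [426 -231; -231 219]
step 0: K = P̄·Hᵀ·S⁻¹ = [4942/13311 2660/13311; 3131/13311 -1256/13311; -1018/4437 -1013/4437]
step 0: x' = x̄ + K·y = [-31232/13311, 55721/13311, -22381/4437]
step 0: P' = (I − K·H)·P̄ = [64034/13311 -110582/13311 35974/4437; -110582/13311 229301/13311 -76015/4437; 35974/4437 -76015/4437 25676/1479]
step 1: x̄ = F·x = [3103/459, -15131/13311, 173906/13311]
step 1: P̄ = F·P·Fᵀ + Q = [10357/459 -2035/459 22630/459; -2035/459 226124/13311 -383594/13311; 22630/459 -383594/13311 2097929/13311]
step 1: y = z − H·x̄ = [-363551/13311, 1672/51]
step 1: S = H·P̄·Hᵀ + R = [4862354/13311 -29815/51; -29815/51 17946/17]
step 1: K = P̄·Hᵀ·S⁻¹ = [51615041/194559359 3775260/194559359; 74683654/194559359 47900100/194559359; -72089749/194559359 -111132435/194559359]
step 1: x' = x̄ + K·y = [29344642/194559359, -690554753/194559359, 867405503/194559359]
step 1: P' = (I − K·H)·P̄ = [481866231/194559359 -805112079/194559359 801336819/194559359; -805112079/194559359 1882175220/194559359 -1930075320/194559359; 801336819/194559359 -1930075320/194559359 2041207755/194559359]
step 2: x̄ = F·x = [-1221107003/194559359, -956222327/194559359, -1439798790/194559359]
step 2: P̄ = F·P·Fᵀ + Q = [3322344912/194559359 119710833/194559359 5639323638/194559359; 119710833/194559359 2461809762/194559359 -2170795902/194559359; 5639323638/194559359 -2170795902/194559359 16480740513/194559359]
step 2: y = z − H·x̄ = [6183576168/194559359, -7771741428/194559359]
step 2: S = H·P̄·Hᵀ + R = [55032834894/194559359 -79230123819/194559359; -79230123819/194559359 131992304316/194559359]
step 2: K = P̄·Hᵀ·S⁻¹ = [162264113871/563380288553 23657639310/563380288553; 186051278948/563380288553 107953350192/563380288553; -177247931857/563380288553 -289632020277/563380288553]
step 2: x' = x̄ + K·y = [676214379571/563380288553, -1167973008977/563380288553, 1766889177690/563380288553]
step 2: P' = (I − K·H)·P̄ = [1276602748242/563380288553 -2042755515561/563380288553 2019097876251/563380288553; -2042755515561/563380288553 4751618218158/563380288553 -4859571568350/563380288553; 2019097876251/563380288553 -4859571568350/563380288553 5149203588627/563380288553]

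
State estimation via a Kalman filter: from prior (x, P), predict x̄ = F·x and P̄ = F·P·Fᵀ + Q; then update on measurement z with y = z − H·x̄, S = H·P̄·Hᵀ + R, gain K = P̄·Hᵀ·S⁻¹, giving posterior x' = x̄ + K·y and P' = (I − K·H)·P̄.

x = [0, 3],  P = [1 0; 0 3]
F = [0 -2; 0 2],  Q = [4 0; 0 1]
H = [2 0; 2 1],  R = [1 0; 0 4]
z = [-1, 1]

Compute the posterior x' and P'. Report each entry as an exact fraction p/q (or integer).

x' = [-314/545, 1113/545]
P' = [128/545 -176/545; -176/545 1332/545]

x̄ = F·x = [-6, 6]
P̄ = F·P·Fᵀ + Q = [16 -12; -12 13]
y = z − H·x̄ = [11, 7]
S = H·P̄·Hᵀ + R = [65 40; 40 33]
K = P̄·Hᵀ·S⁻¹ = [256/545 4/109; -352/545 49/109]
x' = x̄ + K·y = [-314/545, 1113/545]
P' = (I − K·H)·P̄ = [128/545 -176/545; -176/545 1332/545]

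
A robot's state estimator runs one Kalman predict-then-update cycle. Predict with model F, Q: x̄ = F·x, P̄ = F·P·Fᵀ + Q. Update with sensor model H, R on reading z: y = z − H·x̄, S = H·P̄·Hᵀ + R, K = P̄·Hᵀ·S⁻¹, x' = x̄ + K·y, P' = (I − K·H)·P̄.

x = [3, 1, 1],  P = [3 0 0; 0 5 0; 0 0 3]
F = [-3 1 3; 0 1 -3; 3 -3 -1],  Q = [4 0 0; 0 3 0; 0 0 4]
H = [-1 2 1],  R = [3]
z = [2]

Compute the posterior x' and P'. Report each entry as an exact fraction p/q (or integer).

x' = [-1623/451, -1246/451, 1783/451]
P' = [3449/451 3666/451 -4357/451; 3666/451 8389/451 -12854/451; -4357/451 -12854/451 21705/451]

x̄ = F·x = [-5, -2, 5]
P̄ = F·P·Fᵀ + Q = [63 -22 -51; -22 35 -6; -51 -6 79]
y = z − H·x̄ = [-4]
S = H·P̄·Hᵀ + R = [451]
K = P̄·Hᵀ·S⁻¹ = [-158/451; 86/451; 118/451]
x' = x̄ + K·y = [-1623/451, -1246/451, 1783/451]
P' = (I − K·H)·P̄ = [3449/451 3666/451 -4357/451; 3666/451 8389/451 -12854/451; -4357/451 -12854/451 21705/451]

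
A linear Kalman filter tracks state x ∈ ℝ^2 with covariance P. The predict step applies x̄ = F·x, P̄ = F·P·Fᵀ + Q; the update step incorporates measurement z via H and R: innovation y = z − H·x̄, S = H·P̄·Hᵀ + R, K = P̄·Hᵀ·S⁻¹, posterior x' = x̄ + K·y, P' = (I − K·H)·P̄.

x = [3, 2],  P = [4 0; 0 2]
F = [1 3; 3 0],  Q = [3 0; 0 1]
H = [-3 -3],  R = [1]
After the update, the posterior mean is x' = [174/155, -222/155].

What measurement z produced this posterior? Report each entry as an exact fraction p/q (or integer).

z = [1]

x̄ = F·x = [9, 9]
P̄ = F·P·Fᵀ + Q = [25 12; 12 37]
S = H·P̄·Hᵀ + R = [775]
K = P̄·Hᵀ·S⁻¹ = [-111/775; -147/775]
x' − x̄ = [-1221/155, -1617/155] = K·y
y = (KᵀK)⁻¹·Kᵀ·(x' − x̄) = [55]
z = y + H·x̄ = [55] + [-54] = [1]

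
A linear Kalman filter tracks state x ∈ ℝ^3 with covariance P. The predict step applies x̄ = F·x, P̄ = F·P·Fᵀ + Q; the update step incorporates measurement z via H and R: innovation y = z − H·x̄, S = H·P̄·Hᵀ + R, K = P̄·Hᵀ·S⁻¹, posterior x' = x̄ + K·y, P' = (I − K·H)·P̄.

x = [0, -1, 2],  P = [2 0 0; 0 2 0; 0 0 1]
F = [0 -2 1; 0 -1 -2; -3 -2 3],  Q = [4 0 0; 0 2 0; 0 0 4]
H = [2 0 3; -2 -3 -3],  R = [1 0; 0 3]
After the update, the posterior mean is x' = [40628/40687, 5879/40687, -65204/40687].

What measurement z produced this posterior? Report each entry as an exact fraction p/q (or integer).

x̄ = F·x = [4, -3, 8]
P̄ = F·P·Fᵀ + Q = [13 2 11; 2 8 -2; 11 -2 39]
S = H·P̄·Hᵀ + R = [536 -529; -529 598]
K = P̄·Hᵀ·S⁻¹ = [39/1769 -3629/40687; -558/1769 -12850/40687; 555/1769 2243/40687]
x' − x̄ = [-122120/40687, 127940/40687, -390700/40687] = K·y
y = (KᵀK)⁻¹·Kᵀ·(x' − x̄) = [-35, 25]
z = y + H·x̄ = [-35, 25] + [32, -23] = [-3, 2]

z = [-3, 2]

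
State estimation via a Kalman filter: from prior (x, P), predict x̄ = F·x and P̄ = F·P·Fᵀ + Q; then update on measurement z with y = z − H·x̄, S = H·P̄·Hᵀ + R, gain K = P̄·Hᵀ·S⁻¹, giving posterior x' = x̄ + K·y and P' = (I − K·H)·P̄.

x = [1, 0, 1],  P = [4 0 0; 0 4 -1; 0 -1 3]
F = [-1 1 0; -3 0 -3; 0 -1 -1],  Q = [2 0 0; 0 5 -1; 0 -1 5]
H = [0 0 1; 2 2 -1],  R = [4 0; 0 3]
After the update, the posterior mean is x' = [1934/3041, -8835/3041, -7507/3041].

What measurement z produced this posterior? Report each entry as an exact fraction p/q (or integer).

x̄ = F·x = [-1, -6, -1]
P̄ = F·P·Fᵀ + Q = [10 15 -3; 15 68 5; -3 5 10]
S = H·P̄·Hᵀ + R = [14 -6; -6 437]
K = P̄·Hᵀ·S⁻¹ = [-993/6082 362/3041; 3151/6082 1142/3041; 2167/3041 -12/3041]
x' − x̄ = [4975/3041, 9411/3041, -4466/3041] = K·y
y = (KᵀK)⁻¹·Kᵀ·(x' − x̄) = [-2, 11]
z = y + H·x̄ = [-2, 11] + [-1, -13] = [-3, -2]

z = [-3, -2]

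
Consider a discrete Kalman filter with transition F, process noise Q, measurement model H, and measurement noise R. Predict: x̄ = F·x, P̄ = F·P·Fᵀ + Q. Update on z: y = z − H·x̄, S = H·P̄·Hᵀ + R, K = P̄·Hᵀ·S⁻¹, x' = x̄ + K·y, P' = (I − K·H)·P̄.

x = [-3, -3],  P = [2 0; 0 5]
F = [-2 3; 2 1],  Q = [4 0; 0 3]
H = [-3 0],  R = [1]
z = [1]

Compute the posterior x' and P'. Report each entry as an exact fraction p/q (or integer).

x' = [-87/257, -2229/257]
P' = [57/514 7/514; 7/514 7783/514]

x̄ = F·x = [-3, -9]
P̄ = F·P·Fᵀ + Q = [57 7; 7 16]
y = z − H·x̄ = [-8]
S = H·P̄·Hᵀ + R = [514]
K = P̄·Hᵀ·S⁻¹ = [-171/514; -21/514]
x' = x̄ + K·y = [-87/257, -2229/257]
P' = (I − K·H)·P̄ = [57/514 7/514; 7/514 7783/514]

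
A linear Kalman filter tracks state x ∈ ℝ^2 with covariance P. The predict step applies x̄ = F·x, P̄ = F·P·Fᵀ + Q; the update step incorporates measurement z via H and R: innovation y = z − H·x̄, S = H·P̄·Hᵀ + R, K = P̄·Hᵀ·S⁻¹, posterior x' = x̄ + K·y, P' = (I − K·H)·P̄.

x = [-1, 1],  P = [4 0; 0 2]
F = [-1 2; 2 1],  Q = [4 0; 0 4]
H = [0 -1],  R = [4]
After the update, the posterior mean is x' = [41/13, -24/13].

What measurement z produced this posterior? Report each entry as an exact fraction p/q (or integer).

x̄ = F·x = [3, -1]
P̄ = F·P·Fᵀ + Q = [16 -4; -4 22]
S = H·P̄·Hᵀ + R = [26]
K = P̄·Hᵀ·S⁻¹ = [2/13; -11/13]
x' − x̄ = [2/13, -11/13] = K·y
y = (KᵀK)⁻¹·Kᵀ·(x' − x̄) = [1]
z = y + H·x̄ = [1] + [1] = [2]

z = [2]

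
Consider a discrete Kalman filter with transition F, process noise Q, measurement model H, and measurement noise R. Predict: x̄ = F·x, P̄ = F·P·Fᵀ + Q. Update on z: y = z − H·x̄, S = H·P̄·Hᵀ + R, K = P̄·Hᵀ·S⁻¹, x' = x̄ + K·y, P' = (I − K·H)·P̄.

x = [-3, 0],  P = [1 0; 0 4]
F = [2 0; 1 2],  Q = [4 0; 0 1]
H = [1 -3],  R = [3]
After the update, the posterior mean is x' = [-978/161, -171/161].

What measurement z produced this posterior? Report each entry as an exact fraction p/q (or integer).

x̄ = F·x = [-6, -3]
P̄ = F·P·Fᵀ + Q = [8 2; 2 18]
S = H·P̄·Hᵀ + R = [161]
K = P̄·Hᵀ·S⁻¹ = [2/161; -52/161]
x' − x̄ = [-12/161, 312/161] = K·y
y = (KᵀK)⁻¹·Kᵀ·(x' − x̄) = [-6]
z = y + H·x̄ = [-6] + [3] = [-3]

z = [-3]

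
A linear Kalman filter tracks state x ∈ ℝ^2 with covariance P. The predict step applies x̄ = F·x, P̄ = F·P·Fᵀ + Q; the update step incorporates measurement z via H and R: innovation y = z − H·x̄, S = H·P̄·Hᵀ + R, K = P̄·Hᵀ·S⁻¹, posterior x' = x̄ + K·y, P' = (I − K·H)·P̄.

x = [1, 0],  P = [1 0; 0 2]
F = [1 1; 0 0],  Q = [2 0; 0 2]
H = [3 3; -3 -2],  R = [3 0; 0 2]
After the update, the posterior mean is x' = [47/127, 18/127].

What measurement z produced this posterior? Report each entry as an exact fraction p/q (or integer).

x̄ = F·x = [1, 0]
P̄ = F·P·Fᵀ + Q = [5 0; 0 2]
S = H·P̄·Hᵀ + R = [66 -57; -57 55]
K = P̄·Hᵀ·S⁻¹ = [-10/127 -45/127; 34/127 26/127]
x' − x̄ = [-80/127, 18/127] = K·y
y = (KᵀK)⁻¹·Kᵀ·(x' − x̄) = [-1, 2]
z = y + H·x̄ = [-1, 2] + [3, -3] = [2, -1]

z = [2, -1]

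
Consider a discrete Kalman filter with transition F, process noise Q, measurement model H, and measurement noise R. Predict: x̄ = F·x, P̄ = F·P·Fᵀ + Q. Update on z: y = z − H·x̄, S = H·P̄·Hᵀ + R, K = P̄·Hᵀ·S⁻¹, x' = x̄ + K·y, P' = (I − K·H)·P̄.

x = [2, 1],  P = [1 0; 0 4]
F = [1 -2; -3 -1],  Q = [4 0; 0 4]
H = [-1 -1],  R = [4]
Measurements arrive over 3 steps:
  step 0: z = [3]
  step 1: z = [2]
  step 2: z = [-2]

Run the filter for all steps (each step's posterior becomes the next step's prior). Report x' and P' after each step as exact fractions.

step 0: x' = [2, -69/13], P' = [8 -6; -6 100/13]
step 1: x' = [833/268, -1007/268], P' = [6371/134 -6005/134; -6005/134 6123/134]
step 2: x' = [51090/10139, -29174/10139], P' = [1631668/10139 -1557560/10139; -1557560/10139 1521864/10139]

step 0: x̄ = F·x = [0, -7]
step 0: P̄ = F·P·Fᵀ + Q = [21 5; 5 17]
step 0: y = z − H·x̄ = [-4]
step 0: S = H·P̄·Hᵀ + R = [52]
step 0: K = P̄·Hᵀ·S⁻¹ = [-1/2; -11/26]
step 0: x' = x̄ + K·y = [2, -69/13]
step 0: P' = (I − K·H)·P̄ = [8 -6; -6 100/13]
step 1: x̄ = F·x = [164/13, -9/13]
step 1: P̄ = F·P·Fᵀ + Q = [868/13 -502/13; -502/13 620/13]
step 1: y = z − H·x̄ = [181/13]
step 1: S = H·P̄·Hᵀ + R = [536/13]
step 1: K = P̄·Hᵀ·S⁻¹ = [-183/268; -59/268]
step 1: x' = x̄ + K·y = [833/268, -1007/268]
step 1: P' = (I − K·H)·P̄ = [6371/134 -6005/134; -6005/134 6123/134]
step 2: x̄ = F·x = [2847/268, -373/67]
step 2: P̄ = F·P·Fᵀ + Q = [55419/134 -18446/67; -18446/67 13984/67]
step 2: y = z − H·x̄ = [819/268]
step 2: S = H·P̄·Hᵀ + R = [10139/134]
step 2: K = P̄·Hᵀ·S⁻¹ = [-18527/10139; 8924/10139]
step 2: x' = x̄ + K·y = [51090/10139, -29174/10139]
step 2: P' = (I − K·H)·P̄ = [1631668/10139 -1557560/10139; -1557560/10139 1521864/10139]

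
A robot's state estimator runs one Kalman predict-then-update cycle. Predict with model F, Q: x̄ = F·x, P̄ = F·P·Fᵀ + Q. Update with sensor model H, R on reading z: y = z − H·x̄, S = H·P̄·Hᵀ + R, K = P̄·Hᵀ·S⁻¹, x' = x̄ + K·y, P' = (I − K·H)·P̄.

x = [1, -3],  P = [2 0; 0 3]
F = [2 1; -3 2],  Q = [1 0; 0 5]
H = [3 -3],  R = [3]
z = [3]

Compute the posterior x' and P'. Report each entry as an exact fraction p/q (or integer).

x̄ = F·x = [-1, -9]
P̄ = F·P·Fᵀ + Q = [12 -6; -6 35]
y = z − H·x̄ = [-21]
S = H·P̄·Hᵀ + R = [534]
K = P̄·Hᵀ·S⁻¹ = [9/89; -41/178]
x' = x̄ + K·y = [-278/89, -741/178]
P' = (I − K·H)·P̄ = [582/89 573/89; 573/89 1187/178]

x' = [-278/89, -741/178]
P' = [582/89 573/89; 573/89 1187/178]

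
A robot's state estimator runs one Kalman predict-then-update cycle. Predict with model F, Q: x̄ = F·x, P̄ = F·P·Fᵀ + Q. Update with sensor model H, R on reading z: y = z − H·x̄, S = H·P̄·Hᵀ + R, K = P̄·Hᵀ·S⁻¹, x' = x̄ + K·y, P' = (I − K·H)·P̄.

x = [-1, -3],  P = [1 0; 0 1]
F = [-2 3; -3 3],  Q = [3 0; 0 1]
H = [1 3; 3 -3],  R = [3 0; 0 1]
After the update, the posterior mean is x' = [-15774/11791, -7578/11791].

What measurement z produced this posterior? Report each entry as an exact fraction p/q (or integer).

z = [-3, -2]

x̄ = F·x = [-7, -6]
P̄ = F·P·Fᵀ + Q = [16 15; 15 19]
S = H·P̄·Hᵀ + R = [280 -33; -33 46]
K = P̄·Hᵀ·S⁻¹ = [2905/11791 2853/11791; 2916/11791 -984/11791]
x' − x̄ = [66763/11791, 63168/11791] = K·y
y = (KᵀK)⁻¹·Kᵀ·(x' − x̄) = [22, 1]
z = y + H·x̄ = [22, 1] + [-25, -3] = [-3, -2]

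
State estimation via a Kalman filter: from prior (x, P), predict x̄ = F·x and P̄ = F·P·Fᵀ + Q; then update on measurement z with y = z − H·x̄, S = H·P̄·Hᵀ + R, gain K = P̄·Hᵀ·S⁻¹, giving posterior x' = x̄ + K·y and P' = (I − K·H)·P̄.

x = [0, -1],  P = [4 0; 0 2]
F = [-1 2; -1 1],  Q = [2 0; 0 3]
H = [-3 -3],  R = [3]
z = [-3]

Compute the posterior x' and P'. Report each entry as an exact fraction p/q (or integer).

x̄ = F·x = [-2, -1]
P̄ = F·P·Fᵀ + Q = [14 8; 8 9]
y = z − H·x̄ = [-12]
S = H·P̄·Hᵀ + R = [354]
K = P̄·Hᵀ·S⁻¹ = [-11/59; -17/118]
x' = x̄ + K·y = [14/59, 43/59]
P' = (I − K·H)·P̄ = [100/59 -89/59; -89/59 195/118]

x' = [14/59, 43/59]
P' = [100/59 -89/59; -89/59 195/118]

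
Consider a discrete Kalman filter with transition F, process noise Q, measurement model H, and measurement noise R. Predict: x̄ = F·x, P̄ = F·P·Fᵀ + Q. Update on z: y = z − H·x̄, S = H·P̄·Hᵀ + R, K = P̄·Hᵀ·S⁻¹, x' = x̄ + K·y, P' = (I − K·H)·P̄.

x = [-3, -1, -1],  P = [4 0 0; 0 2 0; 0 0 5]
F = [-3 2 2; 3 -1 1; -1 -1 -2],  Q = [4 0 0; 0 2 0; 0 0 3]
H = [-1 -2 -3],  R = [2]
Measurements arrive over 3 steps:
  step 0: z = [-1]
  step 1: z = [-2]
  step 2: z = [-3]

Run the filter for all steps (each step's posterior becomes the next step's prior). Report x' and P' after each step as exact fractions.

step 0: x' = [507/79, -9, 334/79], P' = [4588/79 -30 32/79; -30 45 -20; 32/79 -20 1066/79]
step 1: x' = [-42461/10269, 144841/20538, -3835/1467], P' = [3882556/10269 -2657860/10269 66788/1467; -2657860/10269 3931955/20538 -59168/1467; 66788/1467 -59168/1467 16990/1467]
step 2: x' = [-525889195/27240869, 429655032/27240869, -84158592/27240869], P' = [9750193988/27240869 -7342044902/27240869 1605692748/27240869; -7342044902/27240869 5801289907/27240869 -1383870346/27240869; 1605692748/27240869 -1383870346/27240869 382168138/27240869]

step 0: x̄ = F·x = [5, -9, 6]
step 0: P̄ = F·P·Fᵀ + Q = [68 -30 -12; -30 45 -20; -12 -20 29]
step 0: y = z − H·x̄ = [4]
step 0: S = H·P̄·Hᵀ + R = [79]
step 0: K = P̄·Hᵀ·S⁻¹ = [28/79; 0; -35/79]
step 0: x' = x̄ + K·y = [507/79, -9, 334/79]
step 0: P' = (I − K·H)·P̄ = [4588/79 -30 32/79; -30 45 -20; 32/79 -20 1066/79]
step 1: x̄ = F·x = [-2275/79, 2566/79, -464/79]
step 1: P̄ = F·P·Fᵀ + Q = [75508/79 -67504/79 9628/79; -67504/79 63643/79 -9405/79; 9628/79 -9405/79 1712/79]
step 1: y = z − H·x̄ = [1307/79]
step 1: S = H·P̄·Hᵀ + R = [20538/79]
step 1: K = P̄·Hᵀ·S⁻¹ = [15308/10269; -31567/20538; 289/1467]
step 1: x' = x̄ + K·y = [-42461/10269, 144841/20538, -3835/1467]
step 1: P' = (I − K·H)·P̄ = [3882556/10269 -2657860/10269 66788/1467; -2657860/10269 3931955/20538 -59168/1467; 66788/1467 -59168/1467 16990/1467]
step 2: x̄ = F·x = [218534/10269, -151099/6846, 47461/20538]
step 2: P̄ = F·P·Fᵀ + Q = [66294430/10269 -20385097/3423 8937253/10269; -20385097/3423 12584235/2282 -5527079/6846; 8937253/10269 -5527079/6846 2505401/20538]
step 2: y = z − H·x̄ = [-388757/20538]
step 2: S = H·P̄·Hᵀ + R = [27240869/20538]
step 2: K = P̄·Hᵀ·S⁻¹ = [58408786/27240869; -54461937/27240869; 7771765/27240869]
step 2: x' = x̄ + K·y = [-525889195/27240869, 429655032/27240869, -84158592/27240869]
step 2: P' = (I − K·H)·P̄ = [9750193988/27240869 -7342044902/27240869 1605692748/27240869; -7342044902/27240869 5801289907/27240869 -1383870346/27240869; 1605692748/27240869 -1383870346/27240869 382168138/27240869]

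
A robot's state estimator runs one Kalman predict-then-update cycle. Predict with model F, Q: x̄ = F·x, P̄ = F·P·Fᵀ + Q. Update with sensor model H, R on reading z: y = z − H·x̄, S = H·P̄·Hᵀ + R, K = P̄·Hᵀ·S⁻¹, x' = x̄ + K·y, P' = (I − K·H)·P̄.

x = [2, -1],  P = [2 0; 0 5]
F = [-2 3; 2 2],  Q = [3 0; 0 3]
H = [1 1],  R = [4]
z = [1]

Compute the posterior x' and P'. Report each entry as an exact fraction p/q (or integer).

x̄ = F·x = [-7, 2]
P̄ = F·P·Fᵀ + Q = [56 22; 22 31]
y = z − H·x̄ = [6]
S = H·P̄·Hᵀ + R = [135]
K = P̄·Hᵀ·S⁻¹ = [26/45; 53/135]
x' = x̄ + K·y = [-53/15, 196/45]
P' = (I − K·H)·P̄ = [164/15 -388/45; -388/45 1376/135]

x' = [-53/15, 196/45]
P' = [164/15 -388/45; -388/45 1376/135]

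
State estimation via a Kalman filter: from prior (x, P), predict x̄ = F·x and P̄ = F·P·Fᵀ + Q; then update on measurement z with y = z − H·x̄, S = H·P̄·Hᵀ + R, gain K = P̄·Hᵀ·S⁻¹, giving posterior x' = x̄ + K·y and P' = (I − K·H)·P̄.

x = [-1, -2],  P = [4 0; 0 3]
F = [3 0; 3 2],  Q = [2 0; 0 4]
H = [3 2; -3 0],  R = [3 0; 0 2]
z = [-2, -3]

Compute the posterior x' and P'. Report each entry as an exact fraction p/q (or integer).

x̄ = F·x = [-3, -7]
P̄ = F·P·Fᵀ + Q = [38 36; 36 52]
y = z − H·x̄ = [21, -12]
S = H·P̄·Hᵀ + R = [985 -558; -558 344]
K = P̄·Hᵀ·S⁻¹ = [93/6869 -4251/13738; 3166/6869 2979/6869]
x' = x̄ + K·y = [6852/6869, -17345/6869]
P' = (I − K·H)·P̄ = [1417/6869 -1986/6869; -1986/6869 7728/6869]

x' = [6852/6869, -17345/6869]
P' = [1417/6869 -1986/6869; -1986/6869 7728/6869]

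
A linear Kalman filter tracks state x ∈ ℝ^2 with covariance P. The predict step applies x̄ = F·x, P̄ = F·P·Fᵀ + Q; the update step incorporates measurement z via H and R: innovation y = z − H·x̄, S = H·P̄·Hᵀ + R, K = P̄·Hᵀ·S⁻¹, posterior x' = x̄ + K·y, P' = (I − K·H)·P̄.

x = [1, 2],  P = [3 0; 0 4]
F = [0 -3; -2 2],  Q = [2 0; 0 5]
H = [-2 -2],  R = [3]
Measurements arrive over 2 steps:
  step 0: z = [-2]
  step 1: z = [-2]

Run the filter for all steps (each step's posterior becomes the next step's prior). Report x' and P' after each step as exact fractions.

step 0: x' = [-58/19, 74/19], P' = [2826/95 -2784/95; -2784/95 2811/95]
step 1: x' = [-134510/14861, 21388/2123], P' = [1237703/14861 -180278/2123; -180278/2123 185303/2123]

step 0: x̄ = F·x = [-6, 2]
step 0: P̄ = F·P·Fᵀ + Q = [38 -24; -24 33]
step 0: y = z − H·x̄ = [-10]
step 0: S = H·P̄·Hᵀ + R = [95]
step 0: K = P̄·Hᵀ·S⁻¹ = [-28/95; -18/95]
step 0: x' = x̄ + K·y = [-58/19, 74/19]
step 0: P' = (I − K·H)·P̄ = [2826/95 -2784/95; -2784/95 2811/95]
step 1: x̄ = F·x = [-222/19, 264/19]
step 1: P̄ = F·P·Fᵀ + Q = [25489/95 -6714/19; -6714/19 9059/19]
step 1: y = z − H·x̄ = [46/19]
step 1: S = H·P̄·Hᵀ + R = [14861/95]
step 1: K = P̄·Hᵀ·S⁻¹ = [16162/14861; -3350/2123]
step 1: x' = x̄ + K·y = [-134510/14861, 21388/2123]
step 1: P' = (I − K·H)·P̄ = [1237703/14861 -180278/2123; -180278/2123 185303/2123]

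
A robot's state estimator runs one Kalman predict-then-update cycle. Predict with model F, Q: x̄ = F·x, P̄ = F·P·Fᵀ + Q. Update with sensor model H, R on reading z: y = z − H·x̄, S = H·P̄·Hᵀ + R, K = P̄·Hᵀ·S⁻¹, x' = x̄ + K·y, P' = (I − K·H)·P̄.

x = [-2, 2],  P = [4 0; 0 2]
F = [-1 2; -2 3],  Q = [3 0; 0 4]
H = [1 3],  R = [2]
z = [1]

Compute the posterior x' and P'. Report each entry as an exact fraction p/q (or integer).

x' = [249/479, 100/479]
P' = [1560/479 -470/479; -470/479 246/479]

x̄ = F·x = [6, 10]
P̄ = F·P·Fᵀ + Q = [15 20; 20 38]
y = z − H·x̄ = [-35]
S = H·P̄·Hᵀ + R = [479]
K = P̄·Hᵀ·S⁻¹ = [75/479; 134/479]
x' = x̄ + K·y = [249/479, 100/479]
P' = (I − K·H)·P̄ = [1560/479 -470/479; -470/479 246/479]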